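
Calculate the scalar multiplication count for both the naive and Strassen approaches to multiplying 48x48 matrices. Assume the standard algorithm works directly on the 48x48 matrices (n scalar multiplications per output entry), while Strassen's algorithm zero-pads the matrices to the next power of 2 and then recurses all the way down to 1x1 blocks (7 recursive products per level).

Matrix multiplication for 48x48 matrices:

Strassen's algorithm requires power-of-2 dimensions. Pad 48x48 to 64x64 (next power of 2).

Standard algorithm: 48^3 = 110592 multiplications
Strassen's algorithm: 7^(log2(64)) = 7^6 = 117649 multiplications
Difference: 110592 - 117649 = -7057 (Strassen uses MORE here due to padding overhead — for small or just-over-power-of-2 n, padding can outweigh the per-level savings)

Standard: 110592 multiplications (48^3). Strassen: 117649 multiplications (7^6, after padding to 64x64). Strassen reduces 8 recursive multiplications to 7 at each level.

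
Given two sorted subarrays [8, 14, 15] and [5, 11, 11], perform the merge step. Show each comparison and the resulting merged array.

Merging process:

Compare 8 vs 5: take 5 from right. Merged: [5]
Compare 8 vs 11: take 8 from left. Merged: [5, 8]
Compare 14 vs 11: take 11 from right. Merged: [5, 8, 11]
Compare 14 vs 11: take 11 from right. Merged: [5, 8, 11, 11]
Append remaining from left: [14, 15]. Merged: [5, 8, 11, 11, 14, 15]

Final merged array: [5, 8, 11, 11, 14, 15]
Total comparisons: 4

The merged array is [5, 8, 11, 11, 14, 15], requiring 4 comparisons. The merge step runs in O(n) time where n is the total number of elements.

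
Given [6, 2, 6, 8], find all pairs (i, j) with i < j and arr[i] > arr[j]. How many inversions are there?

Finding inversions in [6, 2, 6, 8]:

(0, 1): arr[0]=6 > arr[1]=2

Total inversions: 1

The array has 1 inversion(s): (0,1). Each pair (i,j) satisfies i < j and arr[i] > arr[j].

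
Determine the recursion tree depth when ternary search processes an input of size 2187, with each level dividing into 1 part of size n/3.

For divide and conquer with division factor 3:

Problem sizes at each level:
Level 0: 2187
Level 1: 729
Level 2: 243
Level 3: 81
Level 4: 27
Level 5: 9
Level 6: 3
Level 7: 1

The root is level 0 and the size-1 base case is level 7 (the tree spans levels 0 through 7, i.e. 8 levels counting the root), so the depth is the number of divisions: log_3(2187) = 7

The recursion tree depth is log_3(2187) = 7. At each level, the problem size is divided by 3, so it takes 7 divisions to reduce to a base case of size 1. The algorithm makes 1 recursive call at each level.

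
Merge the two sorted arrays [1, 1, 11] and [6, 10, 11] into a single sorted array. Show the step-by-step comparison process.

Merging process:

Compare 1 vs 6: take 1 from left. Merged: [1]
Compare 1 vs 6: take 1 from left. Merged: [1, 1]
Compare 11 vs 6: take 6 from right. Merged: [1, 1, 6]
Compare 11 vs 10: take 10 from right. Merged: [1, 1, 6, 10]
Compare 11 vs 11: take 11 from left. Merged: [1, 1, 6, 10, 11]
Append remaining from right: [11]. Merged: [1, 1, 6, 10, 11, 11]

Final merged array: [1, 1, 6, 10, 11, 11]
Total comparisons: 5

The merged array is [1, 1, 6, 10, 11, 11], requiring 5 comparisons. The merge step runs in O(n) time where n is the total number of elements.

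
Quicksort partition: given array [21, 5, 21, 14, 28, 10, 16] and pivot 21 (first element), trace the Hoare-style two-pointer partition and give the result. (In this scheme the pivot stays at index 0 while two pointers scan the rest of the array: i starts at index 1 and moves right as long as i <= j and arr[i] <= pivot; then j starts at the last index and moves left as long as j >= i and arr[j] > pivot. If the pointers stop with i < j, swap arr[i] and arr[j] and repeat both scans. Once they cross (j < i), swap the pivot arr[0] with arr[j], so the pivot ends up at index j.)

Hoare-style two-pointer partition with pivot = 21:

Initial array: [21, 5, 21, 14, 28, 10, 16]

Pointers start at i = 1, j = 6.
i stops at index 4 (arr[4]=28 > 21), j stops at index 6 (arr[6]=16 <= 21): swap arr[4] and arr[6], array becomes [21, 5, 21, 14, 16, 10, 28]
i ends at 6, j ends at 5: the pointers have crossed (j < i), so scanning stops.

Swap pivot arr[0] with arr[5] to place pivot at position 5: [10, 5, 21, 14, 16, 21, 28]
Pivot position: 5

After partitioning with pivot 21, the array becomes [10, 5, 21, 14, 16, 21, 28]. The pivot is placed at index 5. All elements to the left of the pivot are <= 21, and all elements to the right are > 21.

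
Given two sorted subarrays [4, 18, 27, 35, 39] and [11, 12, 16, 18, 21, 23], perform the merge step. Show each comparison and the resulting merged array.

Merging process:

Compare 4 vs 11: take 4 from left. Merged: [4]
Compare 18 vs 11: take 11 from right. Merged: [4, 11]
Compare 18 vs 12: take 12 from right. Merged: [4, 11, 12]
Compare 18 vs 16: take 16 from right. Merged: [4, 11, 12, 16]
Compare 18 vs 18: take 18 from left. Merged: [4, 11, 12, 16, 18]
Compare 27 vs 18: take 18 from right. Merged: [4, 11, 12, 16, 18, 18]
Compare 27 vs 21: take 21 from right. Merged: [4, 11, 12, 16, 18, 18, 21]
Compare 27 vs 23: take 23 from right. Merged: [4, 11, 12, 16, 18, 18, 21, 23]
Append remaining from left: [27, 35, 39]. Merged: [4, 11, 12, 16, 18, 18, 21, 23, 27, 35, 39]

Final merged array: [4, 11, 12, 16, 18, 18, 21, 23, 27, 35, 39]
Total comparisons: 8

The merged array is [4, 11, 12, 16, 18, 18, 21, 23, 27, 35, 39], requiring 8 comparisons. The merge step runs in O(n) time where n is the total number of elements.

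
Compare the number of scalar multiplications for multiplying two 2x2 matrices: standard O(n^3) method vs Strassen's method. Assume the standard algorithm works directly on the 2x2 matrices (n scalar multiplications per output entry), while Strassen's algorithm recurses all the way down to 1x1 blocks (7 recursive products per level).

Matrix multiplication for 2x2 matrices:

Standard algorithm: 2^3 = 8 multiplications
Strassen's algorithm: 7^(log2(2)) = 7^1 = 7 multiplications
Savings: 8 - 7 = 1 multiplications

Standard: 8 multiplications (2^3). Strassen: 7 multiplications (7^1). Strassen reduces 8 recursive multiplications to 7 at each level.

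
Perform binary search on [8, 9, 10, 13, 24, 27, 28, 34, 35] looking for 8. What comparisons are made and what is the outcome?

Binary search for 8 in [8, 9, 10, 13, 24, 27, 28, 34, 35]:

lo=0, hi=8, mid=4, arr[mid]=24 -> 24 > 8, search left half
lo=0, hi=3, mid=1, arr[mid]=9 -> 9 > 8, search left half
lo=0, hi=0, mid=0, arr[mid]=8 -> Found target at index 0!

Binary search finds 8 at index 0 after 3 comparisons. The search repeatedly halves the search space by comparing with the middle element.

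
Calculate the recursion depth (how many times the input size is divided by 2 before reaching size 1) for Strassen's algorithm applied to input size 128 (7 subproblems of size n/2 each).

For divide and conquer with division factor 2:

Problem sizes at each level:
Level 0: 128
Level 1: 64
Level 2: 32
Level 3: 16
Level 4: 8
Level 5: 4
Level 6: 2
Level 7: 1

The root is level 0 and the size-1 base case is level 7 (the tree spans levels 0 through 7, i.e. 8 levels counting the root), so the depth is the number of divisions: log_2(128) = 7

The recursion tree depth is log_2(128) = 7. At each level, the problem size is divided by 2, so it takes 7 divisions to reduce to a base case of size 1. The algorithm makes 7 recursive calls at each level.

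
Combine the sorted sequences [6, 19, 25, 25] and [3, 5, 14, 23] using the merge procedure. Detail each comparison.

Merging process:

Compare 6 vs 3: take 3 from right. Merged: [3]
Compare 6 vs 5: take 5 from right. Merged: [3, 5]
Compare 6 vs 14: take 6 from left. Merged: [3, 5, 6]
Compare 19 vs 14: take 14 from right. Merged: [3, 5, 6, 14]
Compare 19 vs 23: take 19 from left. Merged: [3, 5, 6, 14, 19]
Compare 25 vs 23: take 23 from right. Merged: [3, 5, 6, 14, 19, 23]
Append remaining from left: [25, 25]. Merged: [3, 5, 6, 14, 19, 23, 25, 25]

Final merged array: [3, 5, 6, 14, 19, 23, 25, 25]
Total comparisons: 6

The merged array is [3, 5, 6, 14, 19, 23, 25, 25], requiring 6 comparisons. The merge step runs in O(n) time where n is the total number of elements.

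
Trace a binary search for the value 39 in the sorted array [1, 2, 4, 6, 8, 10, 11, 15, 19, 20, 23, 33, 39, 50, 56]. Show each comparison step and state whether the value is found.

Binary search for 39 in [1, 2, 4, 6, 8, 10, 11, 15, 19, 20, 23, 33, 39, 50, 56]:

lo=0, hi=14, mid=7, arr[mid]=15 -> 15 < 39, search right half
lo=8, hi=14, mid=11, arr[mid]=33 -> 33 < 39, search right half
lo=12, hi=14, mid=13, arr[mid]=50 -> 50 > 39, search left half
lo=12, hi=12, mid=12, arr[mid]=39 -> Found target at index 12!

Binary search finds 39 at index 12 after 4 comparisons. The search repeatedly halves the search space by comparing with the middle element.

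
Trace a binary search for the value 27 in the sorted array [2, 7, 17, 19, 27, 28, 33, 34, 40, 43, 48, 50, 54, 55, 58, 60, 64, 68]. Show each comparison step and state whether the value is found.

Binary search for 27 in [2, 7, 17, 19, 27, 28, 33, 34, 40, 43, 48, 50, 54, 55, 58, 60, 64, 68]:

lo=0, hi=17, mid=8, arr[mid]=40 -> 40 > 27, search left half
lo=0, hi=7, mid=3, arr[mid]=19 -> 19 < 27, search right half
lo=4, hi=7, mid=5, arr[mid]=28 -> 28 > 27, search left half
lo=4, hi=4, mid=4, arr[mid]=27 -> Found target at index 4!

Binary search finds 27 at index 4 after 4 comparisons. The search repeatedly halves the search space by comparing with the middle element.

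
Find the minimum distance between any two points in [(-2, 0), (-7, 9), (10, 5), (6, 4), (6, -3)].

Computing all pairwise distances among 5 points:

d((-2, 0), (-7, 9)) = 10.2956
d((-2, 0), (10, 5)) = 13.0
d((-2, 0), (6, 4)) = 8.9443
d((-2, 0), (6, -3)) = 8.544
d((-7, 9), (10, 5)) = 17.4642
d((-7, 9), (6, 4)) = 13.9284
d((-7, 9), (6, -3)) = 17.6918
d((10, 5), (6, 4)) = 4.1231 <-- minimum
d((10, 5), (6, -3)) = 8.9443
d((6, 4), (6, -3)) = 7.0

Closest pair: (10, 5) and (6, 4) with distance 4.1231

The closest pair is (10, 5) and (6, 4) with Euclidean distance 4.1231. For 5 points, brute-force pairwise comparison is shown above. For large n, the divide-and-conquer algorithm (sort by x, recurse on halves, check the dividing strip) achieves O(n log n).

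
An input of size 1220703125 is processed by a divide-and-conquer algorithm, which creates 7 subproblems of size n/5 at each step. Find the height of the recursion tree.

For divide and conquer with division factor 5:

Problem sizes at each level:
Level 0: 1220703125
Level 1: 244140625
Level 2: 48828125
Level 3: 9765625
Level 4: 1953125
Level 5: 390625
Level 6: 78125
Level 7: 15625
Level 8: 3125
Level 9: 625
Level 10: 125
Level 11: 25
Level 12: 5
Level 13: 1

The root is level 0 and the size-1 base case is level 13 (the tree spans levels 0 through 13, i.e. 14 levels counting the root), so the depth is the number of divisions: log_5(1220703125) = 13

The recursion tree depth is log_5(1220703125) = 13. At each level, the problem size is divided by 5, so it takes 13 divisions to reduce to a base case of size 1. The algorithm makes 7 recursive calls at each level.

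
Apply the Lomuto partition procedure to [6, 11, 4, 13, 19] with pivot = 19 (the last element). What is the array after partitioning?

Lomuto partition with pivot = 19:

Initial array: [6, 11, 4, 13, 19]

arr[0]=6 <= 19: swap with position 0, array becomes [6, 11, 4, 13, 19]
arr[1]=11 <= 19: swap with position 1, array becomes [6, 11, 4, 13, 19]
arr[2]=4 <= 19: swap with position 2, array becomes [6, 11, 4, 13, 19]
arr[3]=13 <= 19: swap with position 3, array becomes [6, 11, 4, 13, 19]

Place pivot at position 4: [6, 11, 4, 13, 19]
Pivot position: 4

After partitioning with pivot 19, the array becomes [6, 11, 4, 13, 19]. The pivot is placed at index 4. All elements to the left of the pivot are <= 19, and all elements to the right are > 19.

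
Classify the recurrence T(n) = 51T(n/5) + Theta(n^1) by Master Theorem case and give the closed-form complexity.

Master Theorem for T(n) = 51T(n/5) + O(n^1):

a = 51, b = 5, c = 1
log_b(a) = log_5(51) = 2.4430

Case 1: c = 1 < log_5(51) = 2.4430
T(n) = O(n^(log_5 51))

For T(n) = 51T(n/5) + O(n^1): log_5(51) = 2.4430. This is Case 1 of the Master Theorem (c < log_b(a), work dominated by leaves), giving O(n^(log_5 51)).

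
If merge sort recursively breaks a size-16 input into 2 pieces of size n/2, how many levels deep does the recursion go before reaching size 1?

For divide and conquer with division factor 2:

Problem sizes at each level:
Level 0: 16
Level 1: 8
Level 2: 4
Level 3: 2
Level 4: 1

The root is level 0 and the size-1 base case is level 4 (the tree spans levels 0 through 4, i.e. 5 levels counting the root), so the depth is the number of divisions: log_2(16) = 4

The recursion tree depth is log_2(16) = 4. At each level, the problem size is divided by 2, so it takes 4 divisions to reduce to a base case of size 1. The algorithm makes 2 recursive calls at each level.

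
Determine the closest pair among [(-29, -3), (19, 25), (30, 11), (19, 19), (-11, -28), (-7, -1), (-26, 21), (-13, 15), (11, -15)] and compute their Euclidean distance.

Computing all pairwise distances among 9 points:

d((-29, -3), (19, 25)) = 55.5698
d((-29, -3), (30, 11)) = 60.6383
d((-29, -3), (19, 19)) = 52.8015
d((-29, -3), (-11, -28)) = 30.8058
d((-29, -3), (-7, -1)) = 22.0907
d((-29, -3), (-26, 21)) = 24.1868
d((-29, -3), (-13, 15)) = 24.0832
d((-29, -3), (11, -15)) = 41.7612
d((19, 25), (30, 11)) = 17.8045
d((19, 25), (19, 19)) = 6.0 <-- minimum
d((19, 25), (-11, -28)) = 60.9016
d((19, 25), (-7, -1)) = 36.7696
d((19, 25), (-26, 21)) = 45.1774
d((19, 25), (-13, 15)) = 33.5261
d((19, 25), (11, -15)) = 40.7922
d((30, 11), (19, 19)) = 13.6015
d((30, 11), (-11, -28)) = 56.5862
d((30, 11), (-7, -1)) = 38.8973
d((30, 11), (-26, 21)) = 56.8859
d((30, 11), (-13, 15)) = 43.1856
d((30, 11), (11, -15)) = 32.2025
d((19, 19), (-11, -28)) = 55.7584
d((19, 19), (-7, -1)) = 32.8024
d((19, 19), (-26, 21)) = 45.0444
d((19, 19), (-13, 15)) = 32.249
d((19, 19), (11, -15)) = 34.9285
d((-11, -28), (-7, -1)) = 27.2947
d((-11, -28), (-26, 21)) = 51.2445
d((-11, -28), (-13, 15)) = 43.0465
d((-11, -28), (11, -15)) = 25.5539
d((-7, -1), (-26, 21)) = 29.0689
d((-7, -1), (-13, 15)) = 17.088
d((-7, -1), (11, -15)) = 22.8035
d((-26, 21), (-13, 15)) = 14.3178
d((-26, 21), (11, -15)) = 51.6236
d((-13, 15), (11, -15)) = 38.4187

Closest pair: (19, 25) and (19, 19) with distance 6.0

The closest pair is (19, 25) and (19, 19) with Euclidean distance 6.0. For 9 points, brute-force pairwise comparison is shown above. For large n, the divide-and-conquer algorithm (sort by x, recurse on halves, check the dividing strip) achieves O(n log n).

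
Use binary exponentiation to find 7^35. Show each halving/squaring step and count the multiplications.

Computing 7^35 by squaring (build up from 7^1; each line after the first costs one multiplication):

7^1 = 7
7^2 = (7^1)^2 = 7^2 = 49
7^4 = (7^2)^2 = 49^2 = 2401
7^8 = (7^4)^2 = 2401^2 = 5764801
7^16 = (7^8)^2 = 5764801^2 = 33232930569601
7^17 = 7 * 7^16 = 7 * 33232930569601 = 232630513987207
7^34 = (7^17)^2 = 232630513987207^2 = 54116956037952111668959660849
7^35 = 7 * 7^34 = 7 * 54116956037952111668959660849 = 378818692265664781682717625943

Result: 378818692265664781682717625943
Multiplications needed: 7 (7 lines after 7^1)

7^35 = 378818692265664781682717625943. Using exponentiation by squaring, this requires 7 multiplications. The key idea: if the exponent is even, square the half-power; if odd, multiply by the base once.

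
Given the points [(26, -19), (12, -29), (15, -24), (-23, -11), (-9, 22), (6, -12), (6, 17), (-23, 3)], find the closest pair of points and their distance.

Computing all pairwise distances among 8 points:

d((26, -19), (12, -29)) = 17.2047
d((26, -19), (15, -24)) = 12.083
d((26, -19), (-23, -11)) = 49.6488
d((26, -19), (-9, 22)) = 53.9073
d((26, -19), (6, -12)) = 21.1896
d((26, -19), (6, 17)) = 41.1825
d((26, -19), (-23, 3)) = 53.7122
d((12, -29), (15, -24)) = 5.831 <-- minimum
d((12, -29), (-23, -11)) = 39.3573
d((12, -29), (-9, 22)) = 55.1543
d((12, -29), (6, -12)) = 18.0278
d((12, -29), (6, 17)) = 46.3897
d((12, -29), (-23, 3)) = 47.4236
d((15, -24), (-23, -11)) = 40.1622
d((15, -24), (-9, 22)) = 51.8845
d((15, -24), (6, -12)) = 15.0
d((15, -24), (6, 17)) = 41.9762
d((15, -24), (-23, 3)) = 46.6154
d((-23, -11), (-9, 22)) = 35.8469
d((-23, -11), (6, -12)) = 29.0172
d((-23, -11), (6, 17)) = 40.3113
d((-23, -11), (-23, 3)) = 14.0
d((-9, 22), (6, -12)) = 37.1618
d((-9, 22), (6, 17)) = 15.8114
d((-9, 22), (-23, 3)) = 23.6008
d((6, -12), (6, 17)) = 29.0
d((6, -12), (-23, 3)) = 32.6497
d((6, 17), (-23, 3)) = 32.2025

Closest pair: (12, -29) and (15, -24) with distance 5.831

The closest pair is (12, -29) and (15, -24) with Euclidean distance 5.831. For 8 points, brute-force pairwise comparison is shown above. For large n, the divide-and-conquer algorithm (sort by x, recurse on halves, check the dividing strip) achieves O(n log n).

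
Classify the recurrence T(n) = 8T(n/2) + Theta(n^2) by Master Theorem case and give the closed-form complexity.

Master Theorem for T(n) = 8T(n/2) + O(n^2):

a = 8, b = 2, c = 2
log_b(a) = log_2(8) = 3.0000

Case 1: c = 2 < log_2(8) = 3.0000
T(n) = O(n^(log_2 8)) = O(n^3)

For T(n) = 8T(n/2) + O(n^2): log_2(8) = 3.0000. This is Case 1 of the Master Theorem (c < log_b(a), work dominated by leaves), giving O(n^3).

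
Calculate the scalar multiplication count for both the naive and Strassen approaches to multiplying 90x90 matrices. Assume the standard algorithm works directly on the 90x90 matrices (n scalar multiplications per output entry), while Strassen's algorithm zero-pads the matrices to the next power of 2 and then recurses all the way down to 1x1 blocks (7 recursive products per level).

Matrix multiplication for 90x90 matrices:

Strassen's algorithm requires power-of-2 dimensions. Pad 90x90 to 128x128 (next power of 2).

Standard algorithm: 90^3 = 729000 multiplications
Strassen's algorithm: 7^(log2(128)) = 7^7 = 823543 multiplications
Difference: 729000 - 823543 = -94543 (Strassen uses MORE here due to padding overhead — for small or just-over-power-of-2 n, padding can outweigh the per-level savings)

Standard: 729000 multiplications (90^3). Strassen: 823543 multiplications (7^7, after padding to 128x128). Strassen reduces 8 recursive multiplications to 7 at each level.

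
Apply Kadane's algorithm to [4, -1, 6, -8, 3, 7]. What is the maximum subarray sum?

Using Kadane's algorithm on [4, -1, 6, -8, 3, 7]:

Scanning through the array:
Position 1 (value -1): max_ending_here = 3, max_so_far = 4
Position 2 (value 6): max_ending_here = 9, max_so_far = 9
Position 3 (value -8): max_ending_here = 1, max_so_far = 9
Position 4 (value 3): max_ending_here = 4, max_so_far = 9
Position 5 (value 7): max_ending_here = 11, max_so_far = 11

Maximum subarray: [4, -1, 6, -8, 3, 7]
Maximum sum: 11

The maximum subarray is [4, -1, 6, -8, 3, 7] with sum 11. This subarray runs from index 0 to index 5.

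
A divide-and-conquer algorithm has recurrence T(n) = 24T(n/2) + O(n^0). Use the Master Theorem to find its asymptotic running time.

Master Theorem for T(n) = 24T(n/2) + O(n^0):

a = 24, b = 2, c = 0
log_b(a) = log_2(24) = 4.5850

Case 1: c = 0 < log_2(24) = 4.5850
T(n) = O(n^(log_2 24))

For T(n) = 24T(n/2) + O(n^0): log_2(24) = 4.5850. This is Case 1 of the Master Theorem (c < log_b(a), work dominated by leaves), giving O(n^(log_2 24)).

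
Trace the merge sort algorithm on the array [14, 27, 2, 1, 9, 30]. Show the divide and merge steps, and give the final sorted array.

Merge sort trace:

Split: [14, 27, 2, 1, 9, 30] -> [14, 27, 2] and [1, 9, 30]
  Split: [14, 27, 2] -> [14] and [27, 2]
    Split: [27, 2] -> [27] and [2]
    Merge: [27] + [2] -> [2, 27]
  Merge: [14] + [2, 27] -> [2, 14, 27]
  Split: [1, 9, 30] -> [1] and [9, 30]
    Split: [9, 30] -> [9] and [30]
    Merge: [9] + [30] -> [9, 30]
  Merge: [1] + [9, 30] -> [1, 9, 30]
Merge: [2, 14, 27] + [1, 9, 30] -> [1, 2, 9, 14, 27, 30]

Final sorted array: [1, 2, 9, 14, 27, 30]

The merge sort proceeds by recursively splitting the array and merging sorted halves.
After all merges, the sorted array is [1, 2, 9, 14, 27, 30].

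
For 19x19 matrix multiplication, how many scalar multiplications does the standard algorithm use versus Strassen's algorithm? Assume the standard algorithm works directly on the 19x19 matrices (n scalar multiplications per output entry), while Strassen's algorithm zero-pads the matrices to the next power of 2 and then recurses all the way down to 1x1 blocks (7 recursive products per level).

Matrix multiplication for 19x19 matrices:

Strassen's algorithm requires power-of-2 dimensions. Pad 19x19 to 32x32 (next power of 2).

Standard algorithm: 19^3 = 6859 multiplications
Strassen's algorithm: 7^(log2(32)) = 7^5 = 16807 multiplications
Difference: 6859 - 16807 = -9948 (Strassen uses MORE here due to padding overhead — for small or just-over-power-of-2 n, padding can outweigh the per-level savings)

Standard: 6859 multiplications (19^3). Strassen: 16807 multiplications (7^5, after padding to 32x32). Strassen reduces 8 recursive multiplications to 7 at each level.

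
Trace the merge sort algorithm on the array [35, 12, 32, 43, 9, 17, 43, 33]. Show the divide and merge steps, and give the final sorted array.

Merge sort trace:

Split: [35, 12, 32, 43, 9, 17, 43, 33] -> [35, 12, 32, 43] and [9, 17, 43, 33]
  Split: [35, 12, 32, 43] -> [35, 12] and [32, 43]
    Split: [35, 12] -> [35] and [12]
    Merge: [35] + [12] -> [12, 35]
    Split: [32, 43] -> [32] and [43]
    Merge: [32] + [43] -> [32, 43]
  Merge: [12, 35] + [32, 43] -> [12, 32, 35, 43]
  Split: [9, 17, 43, 33] -> [9, 17] and [43, 33]
    Split: [9, 17] -> [9] and [17]
    Merge: [9] + [17] -> [9, 17]
    Split: [43, 33] -> [43] and [33]
    Merge: [43] + [33] -> [33, 43]
  Merge: [9, 17] + [33, 43] -> [9, 17, 33, 43]
Merge: [12, 32, 35, 43] + [9, 17, 33, 43] -> [9, 12, 17, 32, 33, 35, 43, 43]

Final sorted array: [9, 12, 17, 32, 33, 35, 43, 43]

The merge sort proceeds by recursively splitting the array and merging sorted halves.
After all merges, the sorted array is [9, 12, 17, 32, 33, 35, 43, 43].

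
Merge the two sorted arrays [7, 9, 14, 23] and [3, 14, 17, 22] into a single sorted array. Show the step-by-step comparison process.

Merging process:

Compare 7 vs 3: take 3 from right. Merged: [3]
Compare 7 vs 14: take 7 from left. Merged: [3, 7]
Compare 9 vs 14: take 9 from left. Merged: [3, 7, 9]
Compare 14 vs 14: take 14 from left. Merged: [3, 7, 9, 14]
Compare 23 vs 14: take 14 from right. Merged: [3, 7, 9, 14, 14]
Compare 23 vs 17: take 17 from right. Merged: [3, 7, 9, 14, 14, 17]
Compare 23 vs 22: take 22 from right. Merged: [3, 7, 9, 14, 14, 17, 22]
Append remaining from left: [23]. Merged: [3, 7, 9, 14, 14, 17, 22, 23]

Final merged array: [3, 7, 9, 14, 14, 17, 22, 23]
Total comparisons: 7

The merged array is [3, 7, 9, 14, 14, 17, 22, 23], requiring 7 comparisons. The merge step runs in O(n) time where n is the total number of elements.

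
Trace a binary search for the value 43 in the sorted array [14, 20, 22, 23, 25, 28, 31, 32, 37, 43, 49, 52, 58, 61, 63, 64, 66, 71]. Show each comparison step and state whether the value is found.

Binary search for 43 in [14, 20, 22, 23, 25, 28, 31, 32, 37, 43, 49, 52, 58, 61, 63, 64, 66, 71]:

lo=0, hi=17, mid=8, arr[mid]=37 -> 37 < 43, search right half
lo=9, hi=17, mid=13, arr[mid]=61 -> 61 > 43, search left half
lo=9, hi=12, mid=10, arr[mid]=49 -> 49 > 43, search left half
lo=9, hi=9, mid=9, arr[mid]=43 -> Found target at index 9!

Binary search finds 43 at index 9 after 4 comparisons. The search repeatedly halves the search space by comparing with the middle element.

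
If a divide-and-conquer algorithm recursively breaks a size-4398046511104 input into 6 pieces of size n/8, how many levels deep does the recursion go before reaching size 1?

For divide and conquer with division factor 8:

Problem sizes at each level:
Level 0: 4398046511104
Level 1: 549755813888
Level 2: 68719476736
Level 3: 8589934592
Level 4: 1073741824
Level 5: 134217728
Level 6: 16777216
Level 7: 2097152
Level 8: 262144
Level 9: 32768
Level 10: 4096
Level 11: 512
Level 12: 64
Level 13: 8
Level 14: 1

The root is level 0 and the size-1 base case is level 14 (the tree spans levels 0 through 14, i.e. 15 levels counting the root), so the depth is the number of divisions: log_8(4398046511104) = 14

The recursion tree depth is log_8(4398046511104) = 14. At each level, the problem size is divided by 8, so it takes 14 divisions to reduce to a base case of size 1. The algorithm makes 6 recursive calls at each level.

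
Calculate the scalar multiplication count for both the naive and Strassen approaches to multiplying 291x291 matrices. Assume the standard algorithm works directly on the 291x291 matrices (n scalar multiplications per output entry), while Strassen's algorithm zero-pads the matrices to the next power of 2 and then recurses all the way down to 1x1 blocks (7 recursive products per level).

Matrix multiplication for 291x291 matrices:

Strassen's algorithm requires power-of-2 dimensions. Pad 291x291 to 512x512 (next power of 2).

Standard algorithm: 291^3 = 24642171 multiplications
Strassen's algorithm: 7^(log2(512)) = 7^9 = 40353607 multiplications
Difference: 24642171 - 40353607 = -15711436 (Strassen uses MORE here due to padding overhead — for small or just-over-power-of-2 n, padding can outweigh the per-level savings)

Standard: 24642171 multiplications (291^3). Strassen: 40353607 multiplications (7^9, after padding to 512x512). Strassen reduces 8 recursive multiplications to 7 at each level.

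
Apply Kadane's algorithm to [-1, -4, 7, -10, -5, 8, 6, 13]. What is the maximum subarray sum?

Using Kadane's algorithm on [-1, -4, 7, -10, -5, 8, 6, 13]:

Scanning through the array:
Position 1 (value -4): max_ending_here = -4, max_so_far = -1
Position 2 (value 7): max_ending_here = 7, max_so_far = 7
Position 3 (value -10): max_ending_here = -3, max_so_far = 7
Position 4 (value -5): max_ending_here = -5, max_so_far = 7
Position 5 (value 8): max_ending_here = 8, max_so_far = 8
Position 6 (value 6): max_ending_here = 14, max_so_far = 14
Position 7 (value 13): max_ending_here = 27, max_so_far = 27

Maximum subarray: [8, 6, 13]
Maximum sum: 27

The maximum subarray is [8, 6, 13] with sum 27. This subarray runs from index 5 to index 7.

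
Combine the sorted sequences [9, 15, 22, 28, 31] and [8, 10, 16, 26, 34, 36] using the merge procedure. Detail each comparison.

Merging process:

Compare 9 vs 8: take 8 from right. Merged: [8]
Compare 9 vs 10: take 9 from left. Merged: [8, 9]
Compare 15 vs 10: take 10 from right. Merged: [8, 9, 10]
Compare 15 vs 16: take 15 from left. Merged: [8, 9, 10, 15]
Compare 22 vs 16: take 16 from right. Merged: [8, 9, 10, 15, 16]
Compare 22 vs 26: take 22 from left. Merged: [8, 9, 10, 15, 16, 22]
Compare 28 vs 26: take 26 from right. Merged: [8, 9, 10, 15, 16, 22, 26]
Compare 28 vs 34: take 28 from left. Merged: [8, 9, 10, 15, 16, 22, 26, 28]
Compare 31 vs 34: take 31 from left. Merged: [8, 9, 10, 15, 16, 22, 26, 28, 31]
Append remaining from right: [34, 36]. Merged: [8, 9, 10, 15, 16, 22, 26, 28, 31, 34, 36]

Final merged array: [8, 9, 10, 15, 16, 22, 26, 28, 31, 34, 36]
Total comparisons: 9

The merged array is [8, 9, 10, 15, 16, 22, 26, 28, 31, 34, 36], requiring 9 comparisons. The merge step runs in O(n) time where n is the total number of elements.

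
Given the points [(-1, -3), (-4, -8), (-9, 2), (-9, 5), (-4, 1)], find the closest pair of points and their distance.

Computing all pairwise distances among 5 points:

d((-1, -3), (-4, -8)) = 5.831
d((-1, -3), (-9, 2)) = 9.434
d((-1, -3), (-9, 5)) = 11.3137
d((-1, -3), (-4, 1)) = 5.0
d((-4, -8), (-9, 2)) = 11.1803
d((-4, -8), (-9, 5)) = 13.9284
d((-4, -8), (-4, 1)) = 9.0
d((-9, 2), (-9, 5)) = 3.0 <-- minimum
d((-9, 2), (-4, 1)) = 5.099
d((-9, 5), (-4, 1)) = 6.4031

Closest pair: (-9, 2) and (-9, 5) with distance 3.0

The closest pair is (-9, 2) and (-9, 5) with Euclidean distance 3.0. For 5 points, brute-force pairwise comparison is shown above. For large n, the divide-and-conquer algorithm (sort by x, recurse on halves, check the dividing strip) achieves O(n log n).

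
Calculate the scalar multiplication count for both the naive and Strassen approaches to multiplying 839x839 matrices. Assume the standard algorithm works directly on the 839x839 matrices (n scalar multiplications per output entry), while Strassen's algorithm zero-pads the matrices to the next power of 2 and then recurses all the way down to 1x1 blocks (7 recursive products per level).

Matrix multiplication for 839x839 matrices:

Strassen's algorithm requires power-of-2 dimensions. Pad 839x839 to 1024x1024 (next power of 2).

Standard algorithm: 839^3 = 590589719 multiplications
Strassen's algorithm: 7^(log2(1024)) = 7^10 = 282475249 multiplications
Savings: 590589719 - 282475249 = 308114470 multiplications

Standard: 590589719 multiplications (839^3). Strassen: 282475249 multiplications (7^10, after padding to 1024x1024). Strassen reduces 8 recursive multiplications to 7 at each level.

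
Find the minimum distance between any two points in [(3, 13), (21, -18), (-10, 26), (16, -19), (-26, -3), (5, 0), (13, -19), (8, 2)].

Computing all pairwise distances among 8 points:

d((3, 13), (21, -18)) = 35.8469
d((3, 13), (-10, 26)) = 18.3848
d((3, 13), (16, -19)) = 34.5398
d((3, 13), (-26, -3)) = 33.121
d((3, 13), (5, 0)) = 13.1529
d((3, 13), (13, -19)) = 33.5261
d((3, 13), (8, 2)) = 12.083
d((21, -18), (-10, 26)) = 53.8238
d((21, -18), (16, -19)) = 5.099
d((21, -18), (-26, -3)) = 49.3356
d((21, -18), (5, 0)) = 24.0832
d((21, -18), (13, -19)) = 8.0623
d((21, -18), (8, 2)) = 23.8537
d((-10, 26), (16, -19)) = 51.9711
d((-10, 26), (-26, -3)) = 33.121
d((-10, 26), (5, 0)) = 30.0167
d((-10, 26), (13, -19)) = 50.5371
d((-10, 26), (8, 2)) = 30.0
d((16, -19), (-26, -3)) = 44.9444
d((16, -19), (5, 0)) = 21.9545
d((16, -19), (13, -19)) = 3.0 <-- minimum
d((16, -19), (8, 2)) = 22.4722
d((-26, -3), (5, 0)) = 31.1448
d((-26, -3), (13, -19)) = 42.1545
d((-26, -3), (8, 2)) = 34.3657
d((5, 0), (13, -19)) = 20.6155
d((5, 0), (8, 2)) = 3.6056
d((13, -19), (8, 2)) = 21.587

Closest pair: (16, -19) and (13, -19) with distance 3.0

The closest pair is (16, -19) and (13, -19) with Euclidean distance 3.0. For 8 points, brute-force pairwise comparison is shown above. For large n, the divide-and-conquer algorithm (sort by x, recurse on halves, check the dividing strip) achieves O(n log n).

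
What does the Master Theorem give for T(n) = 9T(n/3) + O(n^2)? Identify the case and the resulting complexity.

Master Theorem for T(n) = 9T(n/3) + O(n^2):

a = 9, b = 3, c = 2
log_b(a) = log_3(9) = 2.0000

Case 2: c = 2 = log_3(9) = 2.0000
T(n) = O(n^2 log n) = O(n^2 log n)

For T(n) = 9T(n/3) + O(n^2): log_3(9) = 2.0000. This is Case 2 of the Master Theorem (c = log_b(a), equal work at all levels), giving O(n^2 log n).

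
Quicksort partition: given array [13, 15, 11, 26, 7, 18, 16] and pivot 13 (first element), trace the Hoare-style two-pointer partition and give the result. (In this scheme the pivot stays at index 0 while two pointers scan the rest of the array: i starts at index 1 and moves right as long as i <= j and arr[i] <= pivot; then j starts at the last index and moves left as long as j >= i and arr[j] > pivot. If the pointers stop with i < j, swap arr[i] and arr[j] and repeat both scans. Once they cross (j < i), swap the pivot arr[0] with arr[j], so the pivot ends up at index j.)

Hoare-style two-pointer partition with pivot = 13:

Initial array: [13, 15, 11, 26, 7, 18, 16]

Pointers start at i = 1, j = 6.
i stops at index 1 (arr[1]=15 > 13), j stops at index 4 (arr[4]=7 <= 13): swap arr[1] and arr[4], array becomes [13, 7, 11, 26, 15, 18, 16]
i ends at 3, j ends at 2: the pointers have crossed (j < i), so scanning stops.

Swap pivot arr[0] with arr[2] to place pivot at position 2: [11, 7, 13, 26, 15, 18, 16]
Pivot position: 2

After partitioning with pivot 13, the array becomes [11, 7, 13, 26, 15, 18, 16]. The pivot is placed at index 2. All elements to the left of the pivot are <= 13, and all elements to the right are > 13.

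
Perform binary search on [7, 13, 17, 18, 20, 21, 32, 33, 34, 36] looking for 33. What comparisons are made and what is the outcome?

Binary search for 33 in [7, 13, 17, 18, 20, 21, 32, 33, 34, 36]:

lo=0, hi=9, mid=4, arr[mid]=20 -> 20 < 33, search right half
lo=5, hi=9, mid=7, arr[mid]=33 -> Found target at index 7!

Binary search finds 33 at index 7 after 2 comparisons. The search repeatedly halves the search space by comparing with the middle element.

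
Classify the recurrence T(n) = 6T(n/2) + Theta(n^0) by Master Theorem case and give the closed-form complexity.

Master Theorem for T(n) = 6T(n/2) + O(n^0):

a = 6, b = 2, c = 0
log_b(a) = log_2(6) = 2.5850

Case 1: c = 0 < log_2(6) = 2.5850
T(n) = O(n^(log_2 6))

For T(n) = 6T(n/2) + O(n^0): log_2(6) = 2.5850. This is Case 1 of the Master Theorem (c < log_b(a), work dominated by leaves), giving O(n^(log_2 6)).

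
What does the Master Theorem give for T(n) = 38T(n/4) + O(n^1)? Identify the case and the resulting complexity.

Master Theorem for T(n) = 38T(n/4) + O(n^1):

a = 38, b = 4, c = 1
log_b(a) = log_4(38) = 2.6240

Case 1: c = 1 < log_4(38) = 2.6240
T(n) = O(n^(log_4 38))

For T(n) = 38T(n/4) + O(n^1): log_4(38) = 2.6240. This is Case 1 of the Master Theorem (c < log_b(a), work dominated by leaves), giving O(n^(log_4 38)).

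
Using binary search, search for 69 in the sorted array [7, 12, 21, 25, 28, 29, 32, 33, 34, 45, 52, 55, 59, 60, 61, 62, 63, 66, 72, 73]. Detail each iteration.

Binary search for 69 in [7, 12, 21, 25, 28, 29, 32, 33, 34, 45, 52, 55, 59, 60, 61, 62, 63, 66, 72, 73]:

lo=0, hi=19, mid=9, arr[mid]=45 -> 45 < 69, search right half
lo=10, hi=19, mid=14, arr[mid]=61 -> 61 < 69, search right half
lo=15, hi=19, mid=17, arr[mid]=66 -> 66 < 69, search right half
lo=18, hi=19, mid=18, arr[mid]=72 -> 72 > 69, search left half
lo=18 > hi=17, target 69 not found

Binary search determines that 69 is not in the array after 4 comparisons. The search space was exhausted without finding the target.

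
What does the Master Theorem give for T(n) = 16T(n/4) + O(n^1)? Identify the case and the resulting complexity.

Master Theorem for T(n) = 16T(n/4) + O(n^1):

a = 16, b = 4, c = 1
log_b(a) = log_4(16) = 2.0000

Case 1: c = 1 < log_4(16) = 2.0000
T(n) = O(n^(log_4 16)) = O(n^2)

For T(n) = 16T(n/4) + O(n^1): log_4(16) = 2.0000. This is Case 1 of the Master Theorem (c < log_b(a), work dominated by leaves), giving O(n^2).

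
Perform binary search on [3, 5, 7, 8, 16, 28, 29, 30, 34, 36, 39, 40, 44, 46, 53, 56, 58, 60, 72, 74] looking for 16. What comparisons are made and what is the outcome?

Binary search for 16 in [3, 5, 7, 8, 16, 28, 29, 30, 34, 36, 39, 40, 44, 46, 53, 56, 58, 60, 72, 74]:

lo=0, hi=19, mid=9, arr[mid]=36 -> 36 > 16, search left half
lo=0, hi=8, mid=4, arr[mid]=16 -> Found target at index 4!

Binary search finds 16 at index 4 after 2 comparisons. The search repeatedly halves the search space by comparing with the middle element.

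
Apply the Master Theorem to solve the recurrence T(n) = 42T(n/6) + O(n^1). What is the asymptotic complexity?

Master Theorem for T(n) = 42T(n/6) + O(n^1):

a = 42, b = 6, c = 1
log_b(a) = log_6(42) = 2.0860

Case 1: c = 1 < log_6(42) = 2.0860
T(n) = O(n^(log_6 42))

For T(n) = 42T(n/6) + O(n^1): log_6(42) = 2.0860. This is Case 1 of the Master Theorem (c < log_b(a), work dominated by leaves), giving O(n^(log_6 42)).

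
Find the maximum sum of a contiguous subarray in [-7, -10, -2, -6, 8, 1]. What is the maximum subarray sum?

Using Kadane's algorithm on [-7, -10, -2, -6, 8, 1]:

Scanning through the array:
Position 1 (value -10): max_ending_here = -10, max_so_far = -7
Position 2 (value -2): max_ending_here = -2, max_so_far = -2
Position 3 (value -6): max_ending_here = -6, max_so_far = -2
Position 4 (value 8): max_ending_here = 8, max_so_far = 8
Position 5 (value 1): max_ending_here = 9, max_so_far = 9

Maximum subarray: [8, 1]
Maximum sum: 9

The maximum subarray is [8, 1] with sum 9. This subarray runs from index 4 to index 5.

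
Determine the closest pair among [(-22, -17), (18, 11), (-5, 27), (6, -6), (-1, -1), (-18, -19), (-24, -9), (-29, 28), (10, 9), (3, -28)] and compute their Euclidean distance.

Computing all pairwise distances among 10 points:

d((-22, -17), (18, 11)) = 48.8262
d((-22, -17), (-5, 27)) = 47.1699
d((-22, -17), (6, -6)) = 30.0832
d((-22, -17), (-1, -1)) = 26.4008
d((-22, -17), (-18, -19)) = 4.4721 <-- minimum
d((-22, -17), (-24, -9)) = 8.2462
d((-22, -17), (-29, 28)) = 45.5412
d((-22, -17), (10, 9)) = 41.2311
d((-22, -17), (3, -28)) = 27.313
d((18, 11), (-5, 27)) = 28.0179
d((18, 11), (6, -6)) = 20.8087
d((18, 11), (-1, -1)) = 22.4722
d((18, 11), (-18, -19)) = 46.8615
d((18, 11), (-24, -9)) = 46.5188
d((18, 11), (-29, 28)) = 49.98
d((18, 11), (10, 9)) = 8.2462
d((18, 11), (3, -28)) = 41.7852
d((-5, 27), (6, -6)) = 34.7851
d((-5, 27), (-1, -1)) = 28.2843
d((-5, 27), (-18, -19)) = 47.8017
d((-5, 27), (-24, -9)) = 40.7063
d((-5, 27), (-29, 28)) = 24.0208
d((-5, 27), (10, 9)) = 23.4307
d((-5, 27), (3, -28)) = 55.5788
d((6, -6), (-1, -1)) = 8.6023
d((6, -6), (-18, -19)) = 27.2947
d((6, -6), (-24, -9)) = 30.1496
d((6, -6), (-29, 28)) = 48.7955
d((6, -6), (10, 9)) = 15.5242
d((6, -6), (3, -28)) = 22.2036
d((-1, -1), (-18, -19)) = 24.7588
d((-1, -1), (-24, -9)) = 24.3516
d((-1, -1), (-29, 28)) = 40.3113
d((-1, -1), (10, 9)) = 14.8661
d((-1, -1), (3, -28)) = 27.2947
d((-18, -19), (-24, -9)) = 11.6619
d((-18, -19), (-29, 28)) = 48.2701
d((-18, -19), (10, 9)) = 39.598
d((-18, -19), (3, -28)) = 22.8473
d((-24, -9), (-29, 28)) = 37.3363
d((-24, -9), (10, 9)) = 38.4708
d((-24, -9), (3, -28)) = 33.0151
d((-29, 28), (10, 9)) = 43.382
d((-29, 28), (3, -28)) = 64.4981
d((10, 9), (3, -28)) = 37.6563

Closest pair: (-22, -17) and (-18, -19) with distance 4.4721

The closest pair is (-22, -17) and (-18, -19) with Euclidean distance 4.4721. For 10 points, brute-force pairwise comparison is shown above. For large n, the divide-and-conquer algorithm (sort by x, recurse on halves, check the dividing strip) achieves O(n log n).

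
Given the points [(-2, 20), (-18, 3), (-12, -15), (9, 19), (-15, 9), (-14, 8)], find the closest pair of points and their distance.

Computing all pairwise distances among 6 points:

d((-2, 20), (-18, 3)) = 23.3452
d((-2, 20), (-12, -15)) = 36.4005
d((-2, 20), (9, 19)) = 11.0454
d((-2, 20), (-15, 9)) = 17.0294
d((-2, 20), (-14, 8)) = 16.9706
d((-18, 3), (-12, -15)) = 18.9737
d((-18, 3), (9, 19)) = 31.3847
d((-18, 3), (-15, 9)) = 6.7082
d((-18, 3), (-14, 8)) = 6.4031
d((-12, -15), (9, 19)) = 39.9625
d((-12, -15), (-15, 9)) = 24.1868
d((-12, -15), (-14, 8)) = 23.0868
d((9, 19), (-15, 9)) = 26.0
d((9, 19), (-14, 8)) = 25.4951
d((-15, 9), (-14, 8)) = 1.4142 <-- minimum

Closest pair: (-15, 9) and (-14, 8) with distance 1.4142

The closest pair is (-15, 9) and (-14, 8) with Euclidean distance 1.4142. For 6 points, brute-force pairwise comparison is shown above. For large n, the divide-and-conquer algorithm (sort by x, recurse on halves, check the dividing strip) achieves O(n log n).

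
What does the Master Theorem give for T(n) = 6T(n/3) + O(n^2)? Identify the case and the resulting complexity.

Master Theorem for T(n) = 6T(n/3) + O(n^2):

a = 6, b = 3, c = 2
log_b(a) = log_3(6) = 1.6309

Case 3: c = 2 > log_3(6) = 1.6309
T(n) = O(n^2) = O(n^2)

For T(n) = 6T(n/3) + O(n^2): log_3(6) = 1.6309. This is Case 3 of the Master Theorem (c > log_b(a), work dominated by root), giving O(n^2).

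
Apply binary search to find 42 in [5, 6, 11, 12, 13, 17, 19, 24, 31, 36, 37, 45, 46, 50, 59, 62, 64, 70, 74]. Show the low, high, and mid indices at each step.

Binary search for 42 in [5, 6, 11, 12, 13, 17, 19, 24, 31, 36, 37, 45, 46, 50, 59, 62, 64, 70, 74]:

lo=0, hi=18, mid=9, arr[mid]=36 -> 36 < 42, search right half
lo=10, hi=18, mid=14, arr[mid]=59 -> 59 > 42, search left half
lo=10, hi=13, mid=11, arr[mid]=45 -> 45 > 42, search left half
lo=10, hi=10, mid=10, arr[mid]=37 -> 37 < 42, search right half
lo=11 > hi=10, target 42 not found

Binary search determines that 42 is not in the array after 4 comparisons. The search space was exhausted without finding the target.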